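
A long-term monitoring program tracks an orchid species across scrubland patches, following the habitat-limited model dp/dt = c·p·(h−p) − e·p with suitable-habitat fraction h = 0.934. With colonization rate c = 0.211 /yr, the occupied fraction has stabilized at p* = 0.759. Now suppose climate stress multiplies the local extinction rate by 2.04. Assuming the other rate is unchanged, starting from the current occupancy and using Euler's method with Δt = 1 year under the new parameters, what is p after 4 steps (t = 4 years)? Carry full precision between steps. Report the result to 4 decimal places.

Balance c(h−p*) = e gives e = 0.211×(0.934 − 0.75900) = 0.03693.
Starting from p₀ = 0.75900; update p ← p + (dp/dt)·Δt with the new parameters.
t = 1: p = 0.75900 + (-0.02915) = 0.72985
t = 2: p = 0.72985 + (-0.02354) = 0.70631
t = 3: p = 0.70631 + (-0.01927) = 0.68704
t = 4: p = 0.68704 + (-0.01595) = 0.67109

0.6711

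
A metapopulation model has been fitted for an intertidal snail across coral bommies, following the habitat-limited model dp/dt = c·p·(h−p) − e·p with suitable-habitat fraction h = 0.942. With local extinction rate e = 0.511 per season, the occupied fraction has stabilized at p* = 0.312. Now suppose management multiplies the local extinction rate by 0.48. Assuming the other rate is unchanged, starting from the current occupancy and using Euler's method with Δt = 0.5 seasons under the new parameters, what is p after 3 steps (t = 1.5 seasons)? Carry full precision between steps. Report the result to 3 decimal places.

0.434

Balance c(h−p*) = e gives c = e/(0.942 − 0.31200) = 0.511/0.63000 = 0.81111.
Starting from p₀ = 0.31200; update p ← p + (dp/dt)·Δt with the new parameters.
t = 0.5: p = 0.31200 + (+0.04145) = 0.35345
t = 1: p = 0.35345 + (+0.04102) = 0.39447
t = 1.5: p = 0.39447 + (+0.03922) = 0.43369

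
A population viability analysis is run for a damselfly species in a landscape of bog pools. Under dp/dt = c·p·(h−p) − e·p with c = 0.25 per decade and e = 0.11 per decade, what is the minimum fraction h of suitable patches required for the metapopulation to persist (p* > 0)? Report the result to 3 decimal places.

p* = h − e/c is positive only when h > e/c.
h_min = e/c = 0.11/0.25 = 0.4400.

0.440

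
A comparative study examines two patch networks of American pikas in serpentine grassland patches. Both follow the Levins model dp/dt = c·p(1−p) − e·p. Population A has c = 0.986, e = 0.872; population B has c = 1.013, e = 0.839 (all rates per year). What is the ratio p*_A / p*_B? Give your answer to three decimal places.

A: p*_A = 1 − 0.872/0.986 = 0.1156.
B: p*_B = 1 − 0.839/1.013 = 0.1718.
p*_A / p*_B = 0.1156/0.1718 = 0.6731.

0.673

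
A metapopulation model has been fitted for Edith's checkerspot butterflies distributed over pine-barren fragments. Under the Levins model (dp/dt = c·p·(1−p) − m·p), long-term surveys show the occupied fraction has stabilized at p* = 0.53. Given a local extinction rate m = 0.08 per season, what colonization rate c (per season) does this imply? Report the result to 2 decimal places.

At equilibrium c(1−p*) = m, so c = m/(1−p*).
c = 0.08/(1 − 0.53) = 0.08/0.4700 = 0.1702.

0.17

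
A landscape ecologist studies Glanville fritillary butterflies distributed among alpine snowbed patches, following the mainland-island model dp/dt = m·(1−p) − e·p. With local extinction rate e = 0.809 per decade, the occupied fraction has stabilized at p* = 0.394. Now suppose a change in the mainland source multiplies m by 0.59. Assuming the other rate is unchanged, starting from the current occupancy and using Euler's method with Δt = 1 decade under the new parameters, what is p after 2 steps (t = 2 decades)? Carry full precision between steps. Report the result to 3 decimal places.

Balance m(1−p*) = e·p* gives m = e·p*/(1−p*) = 0.809×0.39400/0.60600 = 0.52598.
Starting from p₀ = 0.39400; update p ← p + (dp/dt)·Δt with the new parameters.
p: 0.39400 → 0.26331  (Δp = -0.13069)
p: 0.26331 → 0.27891  (Δp = +0.01559)

0.279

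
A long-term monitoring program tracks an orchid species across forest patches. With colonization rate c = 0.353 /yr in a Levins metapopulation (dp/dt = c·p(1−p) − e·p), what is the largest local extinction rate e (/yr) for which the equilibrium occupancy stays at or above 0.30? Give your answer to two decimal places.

0.25

1 − e/c ≥ 0.30 ⇒ e ≤ c(1 − 0.30) = 0.353 × 0.7000.
e_max = 0.2471.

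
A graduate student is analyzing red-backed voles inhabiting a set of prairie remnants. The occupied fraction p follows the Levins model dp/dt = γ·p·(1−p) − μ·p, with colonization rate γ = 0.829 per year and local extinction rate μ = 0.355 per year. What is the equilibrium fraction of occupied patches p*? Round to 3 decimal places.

0.572

Setting dp/dt = 0 and dividing through by p* gives γ·(1−p*) = μ.
So p* = 1 − μ/γ = 1 − 0.355/0.829 = 1 − 0.4282 = 0.5718.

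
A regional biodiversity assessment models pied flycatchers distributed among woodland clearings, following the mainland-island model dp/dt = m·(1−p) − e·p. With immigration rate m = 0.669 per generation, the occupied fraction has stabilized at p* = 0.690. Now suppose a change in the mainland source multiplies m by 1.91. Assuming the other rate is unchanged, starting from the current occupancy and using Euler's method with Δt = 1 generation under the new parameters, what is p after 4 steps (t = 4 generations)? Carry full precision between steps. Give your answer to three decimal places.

Balance m(1−p*) = e·p* gives e = m(1−p*)/p* = 0.669×0.31000/0.69000 = 0.30057.
Starting from p₀ = 0.69000; update p ← p + (dp/dt)·Δt with the new parameters.
  1  |  dp/dt·Δt = +0.188725  |  p_1 = 0.878725
  2  |  dp/dt·Δt = -0.109150  |  p_2 = 0.769575
  3  |  dp/dt·Δt = +0.063127  |  p_3 = 0.832702
  4  |  dp/dt·Δt = -0.036510  |  p_4 = 0.796192

0.796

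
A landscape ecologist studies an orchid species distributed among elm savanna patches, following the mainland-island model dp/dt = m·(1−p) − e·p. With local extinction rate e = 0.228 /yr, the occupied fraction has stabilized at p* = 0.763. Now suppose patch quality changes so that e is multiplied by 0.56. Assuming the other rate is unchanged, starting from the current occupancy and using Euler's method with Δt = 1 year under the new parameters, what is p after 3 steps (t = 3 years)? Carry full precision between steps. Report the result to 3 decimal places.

0.852

Balance m(1−p*) = e·p* gives m = e·p*/(1−p*) = 0.228×0.76300/0.23700 = 0.73403.
Starting from p₀ = 0.76300; update p ← p + (dp/dt)·Δt with the new parameters.
p: 0.76300 → 0.83954  (Δp = +0.07654)
p: 0.83954 → 0.85013  (Δp = +0.01059)
p: 0.85013 → 0.85159  (Δp = +0.00146)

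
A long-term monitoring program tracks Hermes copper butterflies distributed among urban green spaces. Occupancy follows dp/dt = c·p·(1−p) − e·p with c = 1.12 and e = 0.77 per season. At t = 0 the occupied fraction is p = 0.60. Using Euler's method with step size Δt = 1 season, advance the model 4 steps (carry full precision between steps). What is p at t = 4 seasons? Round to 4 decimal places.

Update rule: p ← p + [c·p·(1−p) − e·p]·Δt with Δt = 1.
  1  |  dp/dt·Δt = -0.193200  |  p_1 = 0.406800
  2  |  dp/dt·Δt = -0.042965  |  p_2 = 0.363835
  3  |  dp/dt·Δt = -0.020919  |  p_3 = 0.342916
  4  |  dp/dt·Δt = -0.011682  |  p_4 = 0.331235

0.3312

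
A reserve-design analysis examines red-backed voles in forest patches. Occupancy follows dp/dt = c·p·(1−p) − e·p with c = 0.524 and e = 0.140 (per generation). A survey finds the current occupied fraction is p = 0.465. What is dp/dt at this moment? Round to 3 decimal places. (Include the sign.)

Colonization term: c·p·(1−p) = 0.524×0.465×0.5350 = 0.13036.
Extinction term: e·p = 0.06510.
dp/dt = 0.13036 − 0.06510 = 0.06526.

0.065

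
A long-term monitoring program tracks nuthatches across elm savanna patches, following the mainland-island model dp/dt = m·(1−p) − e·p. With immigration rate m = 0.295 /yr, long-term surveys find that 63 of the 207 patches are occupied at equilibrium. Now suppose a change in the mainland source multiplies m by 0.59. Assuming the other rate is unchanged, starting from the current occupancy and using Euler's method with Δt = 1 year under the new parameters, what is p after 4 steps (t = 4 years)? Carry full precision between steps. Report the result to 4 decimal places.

0.2052

Observed p* = 63/207 = 0.30435.
Balance m(1−p*) = e·p* gives e = m(1−p*)/p* = 0.295×0.69565/0.30435 = 0.67429.
Starting from p₀ = 0.30435; update p ← p + (dp/dt)·Δt with the new parameters.
step 1: Δp = -0.08414, p = 0.22021
step 2: Δp = -0.01276, p = 0.20745
step 3: Δp = -0.00194, p = 0.20551
step 4: Δp = -0.00029, p = 0.20522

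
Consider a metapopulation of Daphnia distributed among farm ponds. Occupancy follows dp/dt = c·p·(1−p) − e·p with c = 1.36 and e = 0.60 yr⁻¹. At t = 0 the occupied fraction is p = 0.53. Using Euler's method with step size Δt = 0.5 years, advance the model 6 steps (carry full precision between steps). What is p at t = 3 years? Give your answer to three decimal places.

0.557

Update rule: p ← p + [c·p·(1−p) − e·p]·Δt with Δt = 0.5.
t = 0.5: p = 0.53000 + (+0.01039) = 0.54039
t = 1: p = 0.54039 + (+0.00677) = 0.54716
t = 1.5: p = 0.54716 + (+0.00434) = 0.55150
t = 2: p = 0.55150 + (+0.00275) = 0.55425
t = 2.5: p = 0.55425 + (+0.00172) = 0.55597
t = 3: p = 0.55597 + (+0.00108) = 0.55705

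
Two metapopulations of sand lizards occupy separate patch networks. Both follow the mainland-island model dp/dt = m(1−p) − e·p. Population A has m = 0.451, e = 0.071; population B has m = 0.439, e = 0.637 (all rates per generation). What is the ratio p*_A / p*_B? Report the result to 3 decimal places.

2.118

A: p*_A = m/(m+e) = 0.451/0.5220 = 0.8640.
B: p*_B = 0.439/1.0760 = 0.4080.
p*_A / p*_B = 0.8640/0.4080 = 2.1176.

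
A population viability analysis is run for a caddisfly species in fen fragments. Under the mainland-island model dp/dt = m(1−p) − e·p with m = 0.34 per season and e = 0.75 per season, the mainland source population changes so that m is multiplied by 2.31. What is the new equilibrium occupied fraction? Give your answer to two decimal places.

Before: p* = 0.34/(0.34+0.75) = 0.3119.
After: m = 0.7854, e = 0.75; p* = 0.7854/1.5354 = 0.5115.

0.51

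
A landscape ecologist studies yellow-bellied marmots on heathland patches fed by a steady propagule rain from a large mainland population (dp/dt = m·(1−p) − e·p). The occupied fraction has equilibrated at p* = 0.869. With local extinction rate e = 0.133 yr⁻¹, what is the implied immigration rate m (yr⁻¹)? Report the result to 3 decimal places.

0.882

At equilibrium m(1−p*) = e·p*, so m = e·p*/(1−p*).
m = 0.133 × 0.869 / 0.1310 = 0.1156/0.1310 = 0.8823.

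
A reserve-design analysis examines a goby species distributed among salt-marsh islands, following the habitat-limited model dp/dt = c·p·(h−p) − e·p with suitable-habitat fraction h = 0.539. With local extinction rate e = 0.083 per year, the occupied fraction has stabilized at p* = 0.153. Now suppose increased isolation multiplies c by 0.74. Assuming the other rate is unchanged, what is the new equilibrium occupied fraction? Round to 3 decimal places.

Balance c(h−p*) = e gives c = e/(0.539 − 0.15300) = 0.083/0.38600 = 0.21503.
New p* = 0.539 − e/c = 0.539 − 0.08300/0.15912 = 0.01738.

0.017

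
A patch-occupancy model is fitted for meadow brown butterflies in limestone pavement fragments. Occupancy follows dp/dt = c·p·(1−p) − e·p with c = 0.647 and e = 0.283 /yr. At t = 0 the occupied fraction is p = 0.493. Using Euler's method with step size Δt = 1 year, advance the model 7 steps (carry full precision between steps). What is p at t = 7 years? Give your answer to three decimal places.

Update rule: p ← p + [c·p·(1−p) − e·p]·Δt with Δt = 1.
  1  |  dp/dt·Δt = +0.022199  |  p_1 = 0.515199
  2  |  dp/dt·Δt = +0.015799  |  p_2 = 0.530998
  3  |  dp/dt·Δt = +0.010856  |  p_3 = 0.541854
  4  |  dp/dt·Δt = +0.007272  |  p_4 = 0.549126
  5  |  dp/dt·Δt = +0.004786  |  p_5 = 0.553912
  6  |  dp/dt·Δt = +0.003112  |  p_6 = 0.557024
  7  |  dp/dt·Δt = +0.002008  |  p_7 = 0.559033

0.559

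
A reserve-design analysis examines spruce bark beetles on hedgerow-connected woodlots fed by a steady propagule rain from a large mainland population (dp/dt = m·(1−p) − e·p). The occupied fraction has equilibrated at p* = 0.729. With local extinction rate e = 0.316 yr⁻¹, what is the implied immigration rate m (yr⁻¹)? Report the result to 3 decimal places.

0.850

At equilibrium m(1−p*) = e·p*, so m = e·p*/(1−p*).
m = 0.316 × 0.729 / 0.2710 = 0.2304/0.2710 = 0.8501.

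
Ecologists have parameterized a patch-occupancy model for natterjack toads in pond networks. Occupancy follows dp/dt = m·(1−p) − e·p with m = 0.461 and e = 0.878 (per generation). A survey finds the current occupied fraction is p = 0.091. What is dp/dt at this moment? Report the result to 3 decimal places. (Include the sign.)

Colonization term: m·(1−p) = 0.461×0.9090 = 0.41905.
Extinction term: e·p = 0.07990.
dp/dt = 0.41905 − 0.07990 = 0.33915.

0.339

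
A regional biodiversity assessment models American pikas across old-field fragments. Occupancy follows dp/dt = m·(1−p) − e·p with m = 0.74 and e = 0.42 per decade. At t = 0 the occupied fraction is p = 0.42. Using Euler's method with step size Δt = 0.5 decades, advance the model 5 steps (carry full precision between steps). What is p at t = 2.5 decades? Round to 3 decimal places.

0.635

Update rule: p ← p + [m·(1−p) − e·p]·Δt with Δt = 0.5.
t = 0.5: p = 0.42000 + (+0.12640) = 0.54640
t = 1: p = 0.54640 + (+0.05309) = 0.59949
t = 1.5: p = 0.59949 + (+0.02230) = 0.62178
t = 2: p = 0.62178 + (+0.00936) = 0.63115
t = 2.5: p = 0.63115 + (+0.00393) = 0.63508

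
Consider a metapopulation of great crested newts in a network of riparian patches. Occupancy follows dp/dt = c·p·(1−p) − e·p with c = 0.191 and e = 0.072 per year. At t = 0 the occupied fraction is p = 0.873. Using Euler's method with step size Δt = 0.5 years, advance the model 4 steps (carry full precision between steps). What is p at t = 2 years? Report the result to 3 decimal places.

0.802

Update rule: p ← p + [c·p·(1−p) − e·p]·Δt with Δt = 0.5.
p: 0.87300 → 0.85216  (Δp = -0.02084)
p: 0.85216 → 0.83351  (Δp = -0.01865)
p: 0.83351 → 0.81676  (Δp = -0.01675)
p: 0.81676 → 0.80165  (Δp = -0.01511)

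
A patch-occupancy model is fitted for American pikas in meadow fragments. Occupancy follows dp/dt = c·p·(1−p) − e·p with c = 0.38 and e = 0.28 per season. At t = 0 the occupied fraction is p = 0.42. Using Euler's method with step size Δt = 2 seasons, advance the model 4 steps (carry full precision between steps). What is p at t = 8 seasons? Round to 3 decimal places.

Update rule: p ← p + [c·p·(1−p) − e·p]·Δt with Δt = 2.
t = 2: p = 0.42000 + (-0.05006) = 0.36994
t = 4: p = 0.36994 + (-0.03002) = 0.33992
t = 6: p = 0.33992 + (-0.01983) = 0.32009
t = 8: p = 0.32009 + (-0.01385) = 0.30624

0.306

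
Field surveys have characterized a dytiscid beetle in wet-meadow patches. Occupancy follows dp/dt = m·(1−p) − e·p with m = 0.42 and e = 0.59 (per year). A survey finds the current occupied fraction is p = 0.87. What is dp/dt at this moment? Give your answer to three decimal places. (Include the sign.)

-0.459

Colonization term: m·(1−p) = 0.42×0.1300 = 0.05460.
Extinction term: e·p = 0.51330.
dp/dt = 0.05460 − 0.51330 = -0.45870.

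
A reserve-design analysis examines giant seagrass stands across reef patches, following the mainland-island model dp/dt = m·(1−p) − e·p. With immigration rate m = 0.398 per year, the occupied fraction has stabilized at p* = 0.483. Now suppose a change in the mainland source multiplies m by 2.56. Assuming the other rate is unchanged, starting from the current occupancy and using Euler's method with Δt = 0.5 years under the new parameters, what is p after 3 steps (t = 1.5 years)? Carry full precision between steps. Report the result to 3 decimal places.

Balance m(1−p*) = e·p* gives e = m(1−p*)/p* = 0.398×0.51700/0.48300 = 0.42602.
Starting from p₀ = 0.48300; update p ← p + (dp/dt)·Δt with the new parameters.
  1  |  dp/dt·Δt = +0.160497  |  p_1 = 0.643497
  2  |  dp/dt·Δt = +0.044546  |  p_2 = 0.688044
  3  |  dp/dt·Δt = +0.012364  |  p_3 = 0.700408

0.700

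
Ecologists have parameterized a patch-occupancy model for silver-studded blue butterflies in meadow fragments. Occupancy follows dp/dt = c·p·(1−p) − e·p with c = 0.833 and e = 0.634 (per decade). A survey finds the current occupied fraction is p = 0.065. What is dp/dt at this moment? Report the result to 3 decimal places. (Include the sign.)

0.009

Colonization term: c·p·(1−p) = 0.833×0.065×0.9350 = 0.05063.
Extinction term: e·p = 0.04121.
dp/dt = 0.05063 − 0.04121 = 0.00942.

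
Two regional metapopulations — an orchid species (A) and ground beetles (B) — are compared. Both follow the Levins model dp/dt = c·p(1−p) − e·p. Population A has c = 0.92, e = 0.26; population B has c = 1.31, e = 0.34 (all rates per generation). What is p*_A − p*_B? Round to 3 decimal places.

A: p*_A = 1 − 0.26/0.92 = 0.7174.
B: p*_B = 1 − 0.34/1.31 = 0.7405.
p*_A − p*_B = 0.7174 − 0.7405 = -0.0231.

-0.023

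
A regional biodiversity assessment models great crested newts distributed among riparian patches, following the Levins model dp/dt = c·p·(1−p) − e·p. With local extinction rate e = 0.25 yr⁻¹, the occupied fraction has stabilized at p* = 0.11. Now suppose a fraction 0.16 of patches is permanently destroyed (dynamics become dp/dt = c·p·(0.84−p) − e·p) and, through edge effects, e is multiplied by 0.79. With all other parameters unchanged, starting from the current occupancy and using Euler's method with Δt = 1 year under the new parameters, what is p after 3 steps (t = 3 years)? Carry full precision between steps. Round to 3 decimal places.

Balance c(1−p*) = e gives c = e/(1 − 0.11000) = 0.25/0.89000 = 0.28090.
Starting from p₀ = 0.11000; update p ← p + (dp/dt)·Δt with the new parameters.
p: 0.11000 → 0.11083  (Δp = +0.00083)
p: 0.11083 → 0.11164  (Δp = +0.00081)
p: 0.11164 → 0.11243  (Δp = +0.00079)

0.112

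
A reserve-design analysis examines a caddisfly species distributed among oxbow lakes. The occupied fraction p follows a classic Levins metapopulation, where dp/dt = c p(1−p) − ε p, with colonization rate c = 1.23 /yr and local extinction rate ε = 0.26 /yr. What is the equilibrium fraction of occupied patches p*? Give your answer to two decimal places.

Setting dp/dt = 0 and dividing through by p* gives c·(1−p*) = ε.
So p* = 1 − ε/c = 1 − 0.26/1.23 = 1 − 0.2114 = 0.7886.

0.79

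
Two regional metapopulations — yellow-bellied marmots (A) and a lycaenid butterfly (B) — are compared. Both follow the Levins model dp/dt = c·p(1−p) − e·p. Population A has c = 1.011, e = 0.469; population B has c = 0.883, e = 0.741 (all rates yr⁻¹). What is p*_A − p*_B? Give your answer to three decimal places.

A: p*_A = 1 − 0.469/1.011 = 0.5361.
B: p*_B = 1 − 0.741/0.883 = 0.1608.
p*_A − p*_B = 0.5361 − 0.1608 = 0.3753.

0.375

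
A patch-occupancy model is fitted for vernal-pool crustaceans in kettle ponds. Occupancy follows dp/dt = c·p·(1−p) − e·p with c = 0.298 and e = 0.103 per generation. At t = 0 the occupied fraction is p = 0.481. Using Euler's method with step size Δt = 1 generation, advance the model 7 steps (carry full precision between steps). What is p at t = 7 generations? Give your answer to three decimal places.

Update rule: p ← p + [c·p·(1−p) − e·p]·Δt with Δt = 1.
t = 1: p = 0.48100 + (+0.02485) = 0.50585
t = 2: p = 0.50585 + (+0.02239) = 0.52824
t = 3: p = 0.52824 + (+0.01985) = 0.54809
t = 4: p = 0.54809 + (+0.01736) = 0.56545
t = 5: p = 0.56545 + (+0.01498) = 0.58043
t = 6: p = 0.58043 + (+0.01279) = 0.59322
t = 7: p = 0.59322 + (+0.01081) = 0.60403

0.604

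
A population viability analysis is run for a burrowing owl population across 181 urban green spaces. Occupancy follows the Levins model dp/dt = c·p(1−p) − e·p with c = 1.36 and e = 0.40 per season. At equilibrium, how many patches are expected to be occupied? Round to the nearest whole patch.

128

p* = 1 − e/c = 1 − 0.40/1.36 = 0.7059.
Expected occupied patches = N × p* = 181 × 0.7059 = 127.76 ≈ 128.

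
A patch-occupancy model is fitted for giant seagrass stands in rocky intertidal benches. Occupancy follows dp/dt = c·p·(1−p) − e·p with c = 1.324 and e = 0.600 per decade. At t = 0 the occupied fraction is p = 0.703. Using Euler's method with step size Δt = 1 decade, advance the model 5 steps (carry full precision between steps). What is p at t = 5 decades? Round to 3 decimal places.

0.547

Update rule: p ← p + [c·p·(1−p) − e·p]·Δt with Δt = 1.
  1  |  dp/dt·Δt = -0.145361  |  p_1 = 0.557639
  2  |  dp/dt·Δt = -0.007982  |  p_2 = 0.549657
  3  |  dp/dt·Δt = -0.002059  |  p_3 = 0.547598
  4  |  dp/dt·Δt = -0.000558  |  p_4 = 0.547040
  5  |  dp/dt·Δt = -0.000153  |  p_5 = 0.546886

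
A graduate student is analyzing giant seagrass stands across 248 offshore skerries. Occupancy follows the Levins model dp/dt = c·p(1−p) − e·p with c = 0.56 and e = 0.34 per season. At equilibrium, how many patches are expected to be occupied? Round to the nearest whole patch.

p* = 1 − e/c = 1 − 0.34/0.56 = 0.3929.
Expected occupied patches = N × p* = 248 × 0.3929 = 97.43 ≈ 97.

97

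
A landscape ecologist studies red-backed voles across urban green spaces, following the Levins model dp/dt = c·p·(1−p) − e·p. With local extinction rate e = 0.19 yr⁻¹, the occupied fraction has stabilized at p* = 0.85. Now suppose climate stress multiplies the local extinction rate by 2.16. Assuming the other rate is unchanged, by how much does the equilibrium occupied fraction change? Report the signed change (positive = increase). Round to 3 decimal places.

-0.174

Balance c(1−p*) = e gives c = e/(1 − 0.85000) = 0.19/0.15000 = 1.26667.
New p* = 1 − e/c = 1 − 0.41040/1.26667 = 0.67600.
Δp* = 0.67600 − 0.85000 = -0.17400.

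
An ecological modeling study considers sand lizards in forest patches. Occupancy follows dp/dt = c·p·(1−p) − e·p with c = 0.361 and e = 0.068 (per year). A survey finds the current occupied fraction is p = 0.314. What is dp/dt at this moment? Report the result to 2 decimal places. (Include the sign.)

0.06

Colonization term: c·p·(1−p) = 0.361×0.314×0.6860 = 0.07776.
Extinction term: e·p = 0.02135.
dp/dt = 0.07776 − 0.02135 = 0.05641.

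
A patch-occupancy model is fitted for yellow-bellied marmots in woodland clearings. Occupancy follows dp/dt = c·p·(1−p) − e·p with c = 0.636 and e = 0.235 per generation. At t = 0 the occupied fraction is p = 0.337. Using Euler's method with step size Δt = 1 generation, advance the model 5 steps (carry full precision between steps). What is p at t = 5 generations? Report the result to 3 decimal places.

0.577

Update rule: p ← p + [c·p·(1−p) − e·p]·Δt with Δt = 1.
step 1: Δp = +0.06291, p = 0.39991
step 2: Δp = +0.05865, p = 0.45856
step 3: Δp = +0.05015, p = 0.50870
step 4: Δp = +0.03941, p = 0.54811
step 5: Δp = +0.02872, p = 0.57683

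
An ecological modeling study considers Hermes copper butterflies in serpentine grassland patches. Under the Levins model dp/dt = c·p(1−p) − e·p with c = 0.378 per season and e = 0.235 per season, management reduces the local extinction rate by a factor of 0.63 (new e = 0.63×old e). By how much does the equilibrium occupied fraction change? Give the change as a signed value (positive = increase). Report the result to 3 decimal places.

0.230

Before: p* = 1 − 0.235/0.378 = 0.3783.
After the change, c = 0.378, e = 0.14805, so p* = 1 − 0.14805/0.378 = 0.6083.
Δp* = 0.6083 − 0.3783 = +0.2300.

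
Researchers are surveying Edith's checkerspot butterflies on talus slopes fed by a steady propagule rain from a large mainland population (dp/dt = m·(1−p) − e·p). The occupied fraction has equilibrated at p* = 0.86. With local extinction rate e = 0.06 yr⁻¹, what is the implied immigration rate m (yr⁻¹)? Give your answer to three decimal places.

At equilibrium m(1−p*) = e·p*, so m = e·p*/(1−p*).
m = 0.06 × 0.86 / 0.1400 = 0.0516/0.1400 = 0.3686.

0.369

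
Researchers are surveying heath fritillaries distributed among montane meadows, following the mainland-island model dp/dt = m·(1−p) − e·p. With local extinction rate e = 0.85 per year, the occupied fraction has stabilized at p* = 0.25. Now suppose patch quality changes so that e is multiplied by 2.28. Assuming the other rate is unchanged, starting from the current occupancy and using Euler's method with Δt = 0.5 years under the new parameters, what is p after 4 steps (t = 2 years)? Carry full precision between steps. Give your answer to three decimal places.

Balance m(1−p*) = e·p* gives m = e·p*/(1−p*) = 0.85×0.25000/0.75000 = 0.28333.
Starting from p₀ = 0.25000; update p ← p + (dp/dt)·Δt with the new parameters.
step 1: Δp = -0.13600, p = 0.11400
step 2: Δp = +0.01505, p = 0.12905
step 3: Δp = -0.00167, p = 0.12739
step 4: Δp = +0.00018, p = 0.12757

0.128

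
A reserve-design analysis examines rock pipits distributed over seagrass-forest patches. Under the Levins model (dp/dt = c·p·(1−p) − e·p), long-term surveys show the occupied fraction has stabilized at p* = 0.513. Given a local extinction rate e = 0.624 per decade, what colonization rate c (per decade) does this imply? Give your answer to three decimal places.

1.281

At equilibrium c(1−p*) = e, so c = e/(1−p*).
c = 0.624/(1 − 0.513) = 0.624/0.4870 = 1.2813.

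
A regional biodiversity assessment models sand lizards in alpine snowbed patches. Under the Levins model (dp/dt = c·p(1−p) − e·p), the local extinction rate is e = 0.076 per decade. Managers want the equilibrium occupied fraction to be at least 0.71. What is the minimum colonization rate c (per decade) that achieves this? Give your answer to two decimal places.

p* = 1 − e/c ≥ 0.71 requires e/c ≤ 0.2900, i.e. c ≥ e/0.2900.
c_min = 0.076/0.2900 = 0.2621.

0.26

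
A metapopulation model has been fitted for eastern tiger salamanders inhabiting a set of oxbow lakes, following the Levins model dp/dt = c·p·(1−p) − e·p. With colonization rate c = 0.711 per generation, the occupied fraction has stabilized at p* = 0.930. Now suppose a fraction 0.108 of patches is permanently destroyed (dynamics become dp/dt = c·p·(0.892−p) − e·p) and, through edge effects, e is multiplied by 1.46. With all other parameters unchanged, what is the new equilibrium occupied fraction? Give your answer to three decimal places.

0.790

Balance c(1−p*) = e gives e = 0.711×(1 − 0.93000) = 0.04977.
New p* = 0.892 − e/c = 0.892 − 0.07266/0.71100 = 0.78981.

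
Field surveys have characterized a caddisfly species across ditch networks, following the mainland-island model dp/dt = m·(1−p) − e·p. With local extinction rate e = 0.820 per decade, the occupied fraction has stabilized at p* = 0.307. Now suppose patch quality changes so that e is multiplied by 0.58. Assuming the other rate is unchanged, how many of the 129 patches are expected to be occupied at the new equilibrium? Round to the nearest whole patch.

Balance m(1−p*) = e·p* gives m = e·p*/(1−p*) = 0.820×0.30700/0.69300 = 0.36326.
New p* = m/(m+e) = 0.36326/(0.36326+0.47560) = 0.43304.
Expected occupied = 129 × 0.43304 = 55.86 ≈ 56.

56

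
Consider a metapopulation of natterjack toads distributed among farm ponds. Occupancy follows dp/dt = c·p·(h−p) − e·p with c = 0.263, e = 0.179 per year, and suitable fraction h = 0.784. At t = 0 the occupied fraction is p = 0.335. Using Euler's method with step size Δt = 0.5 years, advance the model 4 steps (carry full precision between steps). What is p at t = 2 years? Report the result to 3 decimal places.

Update rule: p ← p + [c·p·(h−p) − e·p]·Δt with Δt = 0.5.
p: 0.33500 → 0.32480  (Δp = -0.01020)
p: 0.32480 → 0.31534  (Δp = -0.00946)
p: 0.31534 → 0.30655  (Δp = -0.00879)
p: 0.30655 → 0.29836  (Δp = -0.00819)

0.298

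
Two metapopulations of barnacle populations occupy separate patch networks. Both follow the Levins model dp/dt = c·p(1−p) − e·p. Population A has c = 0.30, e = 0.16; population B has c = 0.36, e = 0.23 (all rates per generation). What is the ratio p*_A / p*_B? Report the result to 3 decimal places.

A: p*_A = 1 − 0.16/0.30 = 0.4667.
B: p*_B = 1 − 0.23/0.36 = 0.3611.
p*_A / p*_B = 0.4667/0.3611 = 1.2923.

1.292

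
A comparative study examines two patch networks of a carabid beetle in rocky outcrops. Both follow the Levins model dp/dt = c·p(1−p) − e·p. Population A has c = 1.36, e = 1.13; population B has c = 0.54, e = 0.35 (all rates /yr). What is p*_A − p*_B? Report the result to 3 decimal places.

-0.183

A: p*_A = 1 − 1.13/1.36 = 0.1691.
B: p*_B = 1 − 0.35/0.54 = 0.3519.
p*_A − p*_B = 0.1691 − 0.3519 = -0.1827.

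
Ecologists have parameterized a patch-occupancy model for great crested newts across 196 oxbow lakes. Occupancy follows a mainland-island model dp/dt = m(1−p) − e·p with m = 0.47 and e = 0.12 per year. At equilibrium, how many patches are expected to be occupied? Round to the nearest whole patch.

156

p* = m/(m+e) = 0.47/0.5900 = 0.7966.
Expected occupied patches = N × p* = 196 × 0.7966 = 156.14 ≈ 156.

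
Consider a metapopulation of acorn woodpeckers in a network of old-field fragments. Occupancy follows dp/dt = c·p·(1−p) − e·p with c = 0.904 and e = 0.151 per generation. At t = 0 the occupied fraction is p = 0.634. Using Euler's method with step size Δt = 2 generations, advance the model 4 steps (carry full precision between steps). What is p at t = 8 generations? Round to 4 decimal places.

Update rule: p ← p + [c·p·(1−p) − e·p]·Δt with Δt = 2.
  1  |  dp/dt·Δt = +0.228068  |  p_1 = 0.862068
  2  |  dp/dt·Δt = -0.045360  |  p_2 = 0.816707
  3  |  dp/dt·Δt = +0.024006  |  p_3 = 0.840713
  4  |  dp/dt·Δt = -0.011778  |  p_4 = 0.828935

0.8289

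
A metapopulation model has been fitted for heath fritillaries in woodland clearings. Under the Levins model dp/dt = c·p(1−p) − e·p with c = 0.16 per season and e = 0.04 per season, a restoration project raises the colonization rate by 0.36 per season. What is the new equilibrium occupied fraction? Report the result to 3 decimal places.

Before: p* = 1 − 0.04/0.16 = 0.7500.
After the change, c = 0.52, e = 0.04, so p* = 1 − 0.04/0.52 = 0.9231.

0.923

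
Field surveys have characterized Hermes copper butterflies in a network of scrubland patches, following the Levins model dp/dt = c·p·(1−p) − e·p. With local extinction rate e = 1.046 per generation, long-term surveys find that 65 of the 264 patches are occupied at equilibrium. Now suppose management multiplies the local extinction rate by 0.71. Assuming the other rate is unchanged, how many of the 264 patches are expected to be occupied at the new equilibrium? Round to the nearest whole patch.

123

Observed p* = 65/264 = 0.24621.
Balance c(1−p*) = e gives c = e/(1 − 0.24621) = 1.046/0.75379 = 1.38765.
New p* = 1 − e/c = 1 − 0.74266/1.38765 = 0.46481.
Expected occupied = 264 × 0.46481 = 122.71 ≈ 123.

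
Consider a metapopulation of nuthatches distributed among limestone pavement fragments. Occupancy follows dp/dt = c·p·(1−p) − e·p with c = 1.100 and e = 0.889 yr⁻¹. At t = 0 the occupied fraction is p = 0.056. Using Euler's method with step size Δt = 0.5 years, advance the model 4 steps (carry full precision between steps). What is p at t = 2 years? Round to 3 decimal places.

0.074

Update rule: p ← p + [c·p·(1−p) − e·p]·Δt with Δt = 0.5.
  1  |  dp/dt·Δt = +0.004183  |  p_1 = 0.060183
  2  |  dp/dt·Δt = +0.004357  |  p_2 = 0.064540
  3  |  dp/dt·Δt = +0.004518  |  p_3 = 0.069058
  4  |  dp/dt·Δt = +0.004663  |  p_4 = 0.073721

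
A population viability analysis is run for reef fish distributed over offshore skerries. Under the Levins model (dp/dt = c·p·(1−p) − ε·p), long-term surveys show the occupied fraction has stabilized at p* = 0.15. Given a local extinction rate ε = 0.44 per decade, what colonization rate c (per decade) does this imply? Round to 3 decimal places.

0.518

At equilibrium c(1−p*) = ε, so c = ε/(1−p*).
c = 0.44/(1 − 0.15) = 0.44/0.8500 = 0.5176.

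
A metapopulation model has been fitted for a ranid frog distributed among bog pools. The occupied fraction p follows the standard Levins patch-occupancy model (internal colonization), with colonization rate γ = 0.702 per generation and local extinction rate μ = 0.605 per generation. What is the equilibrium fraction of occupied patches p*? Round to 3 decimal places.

0.138

Setting dp/dt = 0 and dividing through by p* gives γ·(1−p*) = μ.
So p* = 1 − μ/γ = 1 − 0.605/0.702 = 1 − 0.8618 = 0.1382.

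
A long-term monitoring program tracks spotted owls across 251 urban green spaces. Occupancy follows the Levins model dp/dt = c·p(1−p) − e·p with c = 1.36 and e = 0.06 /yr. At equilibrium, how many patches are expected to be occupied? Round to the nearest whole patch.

240

p* = 1 − e/c = 1 − 0.06/1.36 = 0.9559.
Expected occupied patches = N × p* = 251 × 0.9559 = 239.93 ≈ 240.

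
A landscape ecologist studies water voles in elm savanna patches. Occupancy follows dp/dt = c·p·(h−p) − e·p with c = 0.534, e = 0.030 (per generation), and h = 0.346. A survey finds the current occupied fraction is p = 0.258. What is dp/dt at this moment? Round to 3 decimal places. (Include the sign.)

0.004

Colonization term: c·p·(h−p) = 0.534×0.258×0.0880 = 0.01212.
Extinction term: e·p = 0.00774.
dp/dt = 0.01212 − 0.00774 = 0.00438.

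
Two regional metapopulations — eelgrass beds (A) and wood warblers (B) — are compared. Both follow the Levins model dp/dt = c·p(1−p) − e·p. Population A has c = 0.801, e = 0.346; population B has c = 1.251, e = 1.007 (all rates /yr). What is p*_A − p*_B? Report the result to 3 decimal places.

A: p*_A = 1 − 0.346/0.801 = 0.5680.
B: p*_B = 1 − 1.007/1.251 = 0.1950.
p*_A − p*_B = 0.5680 − 0.1950 = 0.3730.

0.373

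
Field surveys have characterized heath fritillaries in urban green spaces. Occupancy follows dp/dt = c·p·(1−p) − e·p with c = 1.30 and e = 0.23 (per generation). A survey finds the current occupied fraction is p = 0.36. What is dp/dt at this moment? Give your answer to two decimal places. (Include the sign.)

0.22

Colonization term: c·p·(1−p) = 1.30×0.36×0.6400 = 0.29952.
Extinction term: e·p = 0.08280.
dp/dt = 0.29952 − 0.08280 = 0.21672.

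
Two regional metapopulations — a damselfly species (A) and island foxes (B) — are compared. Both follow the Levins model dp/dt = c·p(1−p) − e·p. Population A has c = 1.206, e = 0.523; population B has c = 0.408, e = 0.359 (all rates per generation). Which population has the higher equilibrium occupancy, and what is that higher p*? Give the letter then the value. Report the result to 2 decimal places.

A, 0.57

A: p*_A = 1 − 0.523/1.206 = 0.5663.
B: p*_B = 1 − 0.359/0.408 = 0.1201.
A is higher at 0.5663.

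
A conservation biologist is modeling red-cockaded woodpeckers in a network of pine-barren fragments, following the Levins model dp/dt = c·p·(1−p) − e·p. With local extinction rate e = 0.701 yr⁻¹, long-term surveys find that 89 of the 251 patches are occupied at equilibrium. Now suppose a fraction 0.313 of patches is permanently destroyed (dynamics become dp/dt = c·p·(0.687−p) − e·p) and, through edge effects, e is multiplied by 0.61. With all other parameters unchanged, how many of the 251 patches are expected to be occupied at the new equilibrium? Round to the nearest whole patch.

74

Observed p* = 89/251 = 0.35458.
Balance c(1−p*) = e gives c = e/(1 − 0.35458) = 0.701/0.64542 = 1.08611.
New p* = 0.687 − e/c = 0.687 − 0.42761/1.08611 = 0.29329.
Expected occupied = 251 × 0.29329 = 73.62 ≈ 74.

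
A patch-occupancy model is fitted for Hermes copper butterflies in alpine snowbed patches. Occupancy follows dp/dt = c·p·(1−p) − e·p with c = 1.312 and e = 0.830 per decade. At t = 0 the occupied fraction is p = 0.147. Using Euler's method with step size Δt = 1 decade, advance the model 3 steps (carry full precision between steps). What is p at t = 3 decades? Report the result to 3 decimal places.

0.275

Update rule: p ← p + [c·p·(1−p) − e·p]·Δt with Δt = 1.
step 1: Δp = +0.04250, p = 0.18950
step 2: Δp = +0.04422, p = 0.23373
step 3: Δp = +0.04098, p = 0.27471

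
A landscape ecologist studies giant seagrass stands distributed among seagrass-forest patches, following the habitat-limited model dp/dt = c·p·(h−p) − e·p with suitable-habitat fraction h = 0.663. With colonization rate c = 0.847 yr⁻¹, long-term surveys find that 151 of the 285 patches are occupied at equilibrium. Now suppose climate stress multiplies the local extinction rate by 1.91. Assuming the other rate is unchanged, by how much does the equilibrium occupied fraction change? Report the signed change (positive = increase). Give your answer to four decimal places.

Observed p* = 151/285 = 0.52982.
Balance c(h−p*) = e gives e = 0.847×(0.663 − 0.52982) = 0.11280.
New p* = 0.663 − e/c = 0.663 − 0.21545/0.84700 = 0.40863.
Δp* = 0.40863 − 0.52982 = -0.12119.

-0.1212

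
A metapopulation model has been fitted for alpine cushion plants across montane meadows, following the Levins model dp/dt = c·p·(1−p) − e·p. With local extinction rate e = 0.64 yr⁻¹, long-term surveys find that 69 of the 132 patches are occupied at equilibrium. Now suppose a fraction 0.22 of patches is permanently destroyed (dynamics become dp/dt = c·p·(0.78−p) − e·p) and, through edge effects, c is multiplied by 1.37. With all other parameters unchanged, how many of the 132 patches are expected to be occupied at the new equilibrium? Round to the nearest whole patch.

57

Observed p* = 69/132 = 0.52273.
Balance c(1−p*) = e gives c = e/(1 − 0.52273) = 0.64/0.47727 = 1.34096.
New p* = 0.78 − e/c = 0.78 − 0.64000/1.83712 = 0.43163.
Expected occupied = 132 × 0.43163 = 56.98 ≈ 57.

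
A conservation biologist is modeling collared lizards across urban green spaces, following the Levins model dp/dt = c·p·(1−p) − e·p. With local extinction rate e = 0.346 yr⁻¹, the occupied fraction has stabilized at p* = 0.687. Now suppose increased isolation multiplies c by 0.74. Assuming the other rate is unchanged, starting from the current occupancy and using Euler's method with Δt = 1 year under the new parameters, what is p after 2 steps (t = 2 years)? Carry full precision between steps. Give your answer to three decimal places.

0.601

Balance c(1−p*) = e gives c = e/(1 − 0.68700) = 0.346/0.31300 = 1.10543.
Starting from p₀ = 0.68700; update p ← p + (dp/dt)·Δt with the new parameters.
t = 1: p = 0.68700 + (-0.06180) = 0.62520
t = 2: p = 0.62520 + (-0.02464) = 0.60056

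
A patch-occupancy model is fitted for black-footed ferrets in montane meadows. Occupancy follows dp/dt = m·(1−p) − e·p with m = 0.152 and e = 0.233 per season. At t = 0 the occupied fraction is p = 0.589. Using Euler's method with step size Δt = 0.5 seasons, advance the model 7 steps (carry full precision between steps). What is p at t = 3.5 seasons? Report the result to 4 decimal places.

Update rule: p ← p + [m·(1−p) − e·p]·Δt with Δt = 0.5.
step 1: Δp = -0.03738, p = 0.55162
step 2: Δp = -0.03019, p = 0.52143
step 3: Δp = -0.02438, p = 0.49706
step 4: Δp = -0.01968, p = 0.47737
step 5: Δp = -0.01589, p = 0.46148
step 6: Δp = -0.01283, p = 0.44864
step 7: Δp = -0.01036, p = 0.43828

0.4383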